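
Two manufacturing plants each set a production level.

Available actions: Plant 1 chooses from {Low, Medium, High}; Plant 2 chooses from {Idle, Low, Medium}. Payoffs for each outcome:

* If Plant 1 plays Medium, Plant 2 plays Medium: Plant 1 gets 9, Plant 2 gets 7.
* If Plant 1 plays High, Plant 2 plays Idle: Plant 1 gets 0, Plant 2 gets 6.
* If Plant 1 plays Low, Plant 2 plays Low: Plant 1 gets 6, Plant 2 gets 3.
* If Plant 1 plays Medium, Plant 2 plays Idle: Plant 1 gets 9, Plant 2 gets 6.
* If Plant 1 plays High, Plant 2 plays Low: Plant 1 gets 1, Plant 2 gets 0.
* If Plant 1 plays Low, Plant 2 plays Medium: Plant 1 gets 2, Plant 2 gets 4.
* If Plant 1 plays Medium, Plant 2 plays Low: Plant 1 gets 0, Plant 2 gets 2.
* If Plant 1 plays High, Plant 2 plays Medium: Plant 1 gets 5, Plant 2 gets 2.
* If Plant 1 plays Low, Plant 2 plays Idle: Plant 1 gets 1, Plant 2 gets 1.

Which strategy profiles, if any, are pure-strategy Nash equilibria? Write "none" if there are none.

Plant 1 against Idle: payoffs 1, 9, 0 → best response Medium.
Plant 1 against Low: payoffs 6, 0, 1 → best response Low.
Plant 1 against Medium: payoffs 2, 9, 5 → best response Medium.
Plant 2 against Low: payoffs 1, 3, 4 → best response Medium.
Plant 2 against Medium: payoffs 6, 2, 7 → best response Medium.
Plant 2 against High: payoffs 6, 0, 2 → best response Idle.
Mutual best responses: (Medium, Medium).

(Medium, Medium)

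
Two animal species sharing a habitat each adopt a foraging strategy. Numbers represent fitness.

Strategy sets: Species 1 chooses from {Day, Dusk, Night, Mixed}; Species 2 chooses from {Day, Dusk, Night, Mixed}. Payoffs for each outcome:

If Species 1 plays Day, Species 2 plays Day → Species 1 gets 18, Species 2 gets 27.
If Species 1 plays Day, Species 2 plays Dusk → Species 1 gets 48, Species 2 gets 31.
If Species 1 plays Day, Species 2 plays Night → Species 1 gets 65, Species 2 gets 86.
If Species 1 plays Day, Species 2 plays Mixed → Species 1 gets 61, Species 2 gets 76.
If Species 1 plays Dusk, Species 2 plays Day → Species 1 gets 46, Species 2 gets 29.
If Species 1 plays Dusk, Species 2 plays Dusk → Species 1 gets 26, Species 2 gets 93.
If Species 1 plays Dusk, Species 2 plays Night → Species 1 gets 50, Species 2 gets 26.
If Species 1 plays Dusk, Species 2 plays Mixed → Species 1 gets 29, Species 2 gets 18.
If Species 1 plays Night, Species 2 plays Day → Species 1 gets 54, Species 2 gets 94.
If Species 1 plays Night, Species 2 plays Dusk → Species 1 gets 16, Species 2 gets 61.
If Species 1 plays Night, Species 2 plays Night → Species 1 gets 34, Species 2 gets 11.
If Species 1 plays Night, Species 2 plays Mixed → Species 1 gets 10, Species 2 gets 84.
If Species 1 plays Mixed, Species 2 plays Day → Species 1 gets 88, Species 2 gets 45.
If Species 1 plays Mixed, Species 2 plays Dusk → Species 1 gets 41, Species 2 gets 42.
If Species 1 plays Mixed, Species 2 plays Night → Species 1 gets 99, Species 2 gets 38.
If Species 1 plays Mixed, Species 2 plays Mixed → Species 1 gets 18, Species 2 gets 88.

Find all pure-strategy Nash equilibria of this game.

(Day, Day): Species 1 can switch to Dusk (18 → 46). Not NE.
(Day, Dusk): Species 2 can switch to Night (31 → 86). Not NE.
(Day, Night): Species 1 can switch to Mixed (65 → 99). Not NE.
(Day, Mixed): Species 2 can switch to Night (76 → 86). Not NE.
(Dusk, Day): Species 1 can switch to Night (46 → 54). Not NE.
(Dusk, Dusk): Species 1 can switch to Day (26 → 48). Not NE.
(The remaining 10 profiles each have a profitable deviation by the same check.)

No pure-strategy Nash equilibrium.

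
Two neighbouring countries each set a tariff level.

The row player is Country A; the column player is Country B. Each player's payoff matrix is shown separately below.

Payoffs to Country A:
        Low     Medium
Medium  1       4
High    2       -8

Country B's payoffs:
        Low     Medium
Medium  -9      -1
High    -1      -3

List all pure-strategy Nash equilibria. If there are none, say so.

(Medium, Low): Country A can switch to High (1 → 2). Not NE.
(Medium, Medium): Country A gets 4, best alternative -8; Country B gets -1, best alternative -9. No profitable deviation — NE.
(High, Low): Country A gets 2, best alternative 1; Country B gets -1, best alternative -3. No profitable deviation — NE.
(High, Medium): Country A can switch to Medium (-8 → 4). Not NE.

(Medium, Medium), (High, Low)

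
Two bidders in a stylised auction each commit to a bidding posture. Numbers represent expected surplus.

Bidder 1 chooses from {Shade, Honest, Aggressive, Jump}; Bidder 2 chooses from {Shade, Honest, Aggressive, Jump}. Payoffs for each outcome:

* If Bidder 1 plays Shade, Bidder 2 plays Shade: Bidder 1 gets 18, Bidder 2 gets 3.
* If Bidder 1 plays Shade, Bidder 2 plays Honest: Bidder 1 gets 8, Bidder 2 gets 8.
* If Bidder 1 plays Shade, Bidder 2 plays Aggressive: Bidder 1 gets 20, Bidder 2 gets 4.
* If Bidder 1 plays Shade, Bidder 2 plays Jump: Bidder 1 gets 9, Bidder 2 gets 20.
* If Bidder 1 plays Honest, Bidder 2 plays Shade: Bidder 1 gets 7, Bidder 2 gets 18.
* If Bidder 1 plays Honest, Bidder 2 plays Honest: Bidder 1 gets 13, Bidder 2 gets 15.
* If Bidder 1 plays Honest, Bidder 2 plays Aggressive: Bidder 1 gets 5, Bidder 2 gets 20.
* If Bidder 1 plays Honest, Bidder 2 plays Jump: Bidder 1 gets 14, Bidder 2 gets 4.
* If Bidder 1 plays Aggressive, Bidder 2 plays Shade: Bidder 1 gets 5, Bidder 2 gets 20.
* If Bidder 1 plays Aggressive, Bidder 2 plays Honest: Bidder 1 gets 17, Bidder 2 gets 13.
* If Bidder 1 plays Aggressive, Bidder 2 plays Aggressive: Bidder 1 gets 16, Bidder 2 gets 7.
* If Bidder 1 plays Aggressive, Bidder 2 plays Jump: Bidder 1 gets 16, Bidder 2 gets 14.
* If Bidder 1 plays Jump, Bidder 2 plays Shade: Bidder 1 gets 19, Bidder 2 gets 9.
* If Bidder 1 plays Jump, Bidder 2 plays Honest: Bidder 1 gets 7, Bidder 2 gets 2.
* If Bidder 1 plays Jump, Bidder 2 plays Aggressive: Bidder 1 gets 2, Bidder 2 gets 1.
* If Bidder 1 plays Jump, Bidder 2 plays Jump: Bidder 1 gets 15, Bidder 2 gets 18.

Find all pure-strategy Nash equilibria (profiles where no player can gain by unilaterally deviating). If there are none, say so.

No pure-strategy Nash equilibrium.

(Shade, Shade): Bidder 1 can switch to Jump (18 → 19). Not NE.
(Shade, Honest): Bidder 1 can switch to Honest (8 → 13). Not NE.
(Shade, Aggressive): Bidder 2 can switch to Honest (4 → 8). Not NE.
(Shade, Jump): Bidder 1 can switch to Honest (9 → 14). Not NE.
(Honest, Shade): Bidder 1 can switch to Shade (7 → 18). Not NE.
(Honest, Honest): Bidder 1 can switch to Aggressive (13 → 17). Not NE.
(The remaining 10 profiles each have a profitable deviation by the same check.)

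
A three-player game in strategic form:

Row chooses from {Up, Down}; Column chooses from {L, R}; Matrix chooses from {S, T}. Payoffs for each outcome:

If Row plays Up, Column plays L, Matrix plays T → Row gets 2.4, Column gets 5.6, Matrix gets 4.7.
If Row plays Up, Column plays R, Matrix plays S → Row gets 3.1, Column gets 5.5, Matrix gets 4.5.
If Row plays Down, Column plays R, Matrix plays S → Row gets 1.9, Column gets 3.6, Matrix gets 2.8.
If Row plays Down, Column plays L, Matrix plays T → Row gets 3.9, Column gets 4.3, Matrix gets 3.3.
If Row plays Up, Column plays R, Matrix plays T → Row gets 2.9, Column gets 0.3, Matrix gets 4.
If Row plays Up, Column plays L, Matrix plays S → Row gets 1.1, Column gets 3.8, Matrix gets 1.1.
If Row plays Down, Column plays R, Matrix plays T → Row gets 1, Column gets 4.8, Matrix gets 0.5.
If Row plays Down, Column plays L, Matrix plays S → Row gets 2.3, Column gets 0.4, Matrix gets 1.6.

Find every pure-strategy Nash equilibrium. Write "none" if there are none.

(Up, L, S): Row can switch to Down (1.1 → 2.3). Not NE.
(Up, L, T): Row can switch to Down (2.4 → 3.9). Not NE.
(Up, R, S): Row gets 3.1, best alternative 1.9; Column gets 5.5, best alternative 3.8; Matrix gets 4.5, best alternative 4. No profitable deviation — NE.
(Up, R, T): Column can switch to L (0.3 → 5.6). Not NE.
(Down, L, S): Column can switch to R (0.4 → 3.6). Not NE.
(Down, L, T): Column can switch to R (4.3 → 4.8). Not NE.
(Down, R, S): Row can switch to Up (1.9 → 3.1). Not NE.
(Down, R, T): Row can switch to Up (1 → 2.9). Not NE.

(Up, R, S)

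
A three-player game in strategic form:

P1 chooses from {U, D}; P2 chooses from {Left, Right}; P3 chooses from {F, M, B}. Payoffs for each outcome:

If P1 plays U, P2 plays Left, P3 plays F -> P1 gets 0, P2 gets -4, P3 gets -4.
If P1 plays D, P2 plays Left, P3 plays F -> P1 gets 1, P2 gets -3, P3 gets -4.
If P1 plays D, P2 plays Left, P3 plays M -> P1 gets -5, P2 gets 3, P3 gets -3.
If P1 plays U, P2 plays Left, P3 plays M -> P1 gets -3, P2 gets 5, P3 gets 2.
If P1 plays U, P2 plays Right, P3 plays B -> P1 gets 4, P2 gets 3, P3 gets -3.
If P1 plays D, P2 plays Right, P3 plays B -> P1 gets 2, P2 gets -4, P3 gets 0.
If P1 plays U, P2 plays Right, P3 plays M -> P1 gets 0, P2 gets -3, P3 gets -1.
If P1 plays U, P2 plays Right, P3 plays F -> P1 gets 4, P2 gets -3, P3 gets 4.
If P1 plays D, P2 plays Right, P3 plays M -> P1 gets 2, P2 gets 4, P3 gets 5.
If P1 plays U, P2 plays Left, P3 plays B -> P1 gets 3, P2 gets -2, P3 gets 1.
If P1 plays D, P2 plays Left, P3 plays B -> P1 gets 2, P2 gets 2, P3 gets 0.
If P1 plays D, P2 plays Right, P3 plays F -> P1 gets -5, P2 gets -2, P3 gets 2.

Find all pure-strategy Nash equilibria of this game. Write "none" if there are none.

The pure Nash equilibria are (U, Left, M); (U, Right, F); (D, Right, M).

(U, Left, F): P1 can switch to D (0 → 1). Not NE.
(U, Left, M): P1 gets -3, best alternative -5; P2 gets 5, best alternative -3; P3 gets 2, best alternative 1. No profitable deviation — NE.
(U, Left, B): P2 can switch to Right (-2 → 3). Not NE.
(U, Right, F): P1 gets 4, best alternative -5; P2 gets -3, best alternative -4; P3 gets 4, best alternative -1. No profitable deviation — NE.
(U, Right, M): P1 can switch to D (0 → 2). Not NE.
(U, Right, B): P3 can switch to F (-3 → 4). Not NE.
(D, Left, F): P2 can switch to Right (-3 → -2). Not NE.
(D, Left, M): P1 can switch to U (-5 → -3). Not NE.
(D, Left, B): P1 can switch to U (2 → 3). Not NE.
(D, Right, F): P1 can switch to U (-5 → 4). Not NE.
(D, Right, M): P1 gets 2, best alternative 0; P2 gets 4, best alternative 3; P3 gets 5, best alternative 2. No profitable deviation — NE.
(D, Right, B): P1 can switch to U (2 → 4). Not NE.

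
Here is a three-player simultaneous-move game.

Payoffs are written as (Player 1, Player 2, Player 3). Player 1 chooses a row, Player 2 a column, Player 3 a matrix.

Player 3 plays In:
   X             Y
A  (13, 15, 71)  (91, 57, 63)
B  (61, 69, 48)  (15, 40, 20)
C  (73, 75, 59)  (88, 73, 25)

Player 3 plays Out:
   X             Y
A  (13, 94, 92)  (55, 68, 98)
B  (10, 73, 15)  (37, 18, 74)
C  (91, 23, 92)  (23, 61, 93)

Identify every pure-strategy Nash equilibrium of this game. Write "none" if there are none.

No pure-strategy Nash equilibrium.

(A, X, In): Player 1 can switch to B (13 → 61). Not NE.
(A, X, Out): Player 1 can switch to C (13 → 91). Not NE.
(A, Y, In): Player 3 can switch to Out (63 → 98). Not NE.
(A, Y, Out): Player 2 can switch to X (68 → 94). Not NE.
(B, X, In): Player 1 can switch to C (61 → 73). Not NE.
(B, X, Out): Player 1 can switch to A (10 → 13). Not NE.
(The remaining 6 profiles each have a profitable deviation by the same check.)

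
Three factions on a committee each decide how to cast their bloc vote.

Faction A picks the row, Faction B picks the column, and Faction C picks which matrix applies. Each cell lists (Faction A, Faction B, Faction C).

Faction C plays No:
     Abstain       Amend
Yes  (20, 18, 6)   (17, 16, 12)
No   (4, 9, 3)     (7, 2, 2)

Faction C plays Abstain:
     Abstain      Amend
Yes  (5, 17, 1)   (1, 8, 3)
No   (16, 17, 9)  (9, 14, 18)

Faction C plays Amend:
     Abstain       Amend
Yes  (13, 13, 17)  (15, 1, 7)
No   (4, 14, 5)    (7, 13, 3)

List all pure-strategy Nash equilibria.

For each player, find the best response to each opponent profile; mutual best responses are the pure NE.
Faction A against (Abstain, No): payoffs 20, 4 → best response Yes.
Faction A against (Abstain, Abstain): payoffs 5, 16 → best response No.
Faction A against (Abstain, Amend): payoffs 13, 4 → best response Yes.
Faction A against (Amend, No): payoffs 17, 7 → best response Yes.
Faction A against (Amend, Abstain): payoffs 1, 9 → best response No.
Faction A against (Amend, Amend): payoffs 15, 7 → best response Yes.
Faction B against (Yes, No): payoffs 18, 16 → best response Abstain.
Faction B against (Yes, Abstain): payoffs 17, 8 → best response Abstain.
Faction B against (Yes, Amend): payoffs 13, 1 → best response Abstain.
Faction B against (No, No): payoffs 9, 2 → best response Abstain.
Faction B against (No, Abstain): payoffs 17, 14 → best response Abstain.
Faction B against (No, Amend): payoffs 14, 13 → best response Abstain.
Faction C against (Yes, Abstain): payoffs 6, 1, 17 → best response Amend.
Faction C against (Yes, Amend): payoffs 12, 3, 7 → best response No.
Faction C against (No, Abstain): payoffs 3, 9, 5 → best response Abstain.
Faction C against (No, Amend): payoffs 2, 18, 3 → best response Abstain.
Mutual best responses: (Yes, Abstain, Amend); (No, Abstain, Abstain).

(Yes, Abstain, Amend), (No, Abstain, Abstain)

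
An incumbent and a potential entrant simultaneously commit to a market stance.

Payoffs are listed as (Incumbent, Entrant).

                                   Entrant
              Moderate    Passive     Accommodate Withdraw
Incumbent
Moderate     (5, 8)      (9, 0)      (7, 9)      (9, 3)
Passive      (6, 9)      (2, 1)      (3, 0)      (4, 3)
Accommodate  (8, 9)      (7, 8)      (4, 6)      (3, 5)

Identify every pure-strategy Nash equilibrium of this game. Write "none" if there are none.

(Moderate, Moderate): Incumbent can switch to Passive (5 → 6). Not NE.
(Moderate, Passive): Entrant can switch to Moderate (0 → 8). Not NE.
(Moderate, Accommodate): Incumbent gets 7, best alternative 4; Entrant gets 9, best alternative 8. No profitable deviation — NE.
(Moderate, Withdraw): Entrant can switch to Moderate (3 → 8). Not NE.
(Passive, Moderate): Incumbent can switch to Accommodate (6 → 8). Not NE.
(Passive, Passive): Incumbent can switch to Moderate (2 → 9). Not NE.
(Passive, Accommodate): Incumbent can switch to Moderate (3 → 7). Not NE.
(Accommodate, Moderate): Incumbent gets 8, best alternative 6; Entrant gets 9, best alternative 8. No profitable deviation — NE.
(The remaining 4 profiles each have a profitable deviation by the same check.)

The pure Nash equilibria are (Moderate, Accommodate) and (Accommodate, Moderate).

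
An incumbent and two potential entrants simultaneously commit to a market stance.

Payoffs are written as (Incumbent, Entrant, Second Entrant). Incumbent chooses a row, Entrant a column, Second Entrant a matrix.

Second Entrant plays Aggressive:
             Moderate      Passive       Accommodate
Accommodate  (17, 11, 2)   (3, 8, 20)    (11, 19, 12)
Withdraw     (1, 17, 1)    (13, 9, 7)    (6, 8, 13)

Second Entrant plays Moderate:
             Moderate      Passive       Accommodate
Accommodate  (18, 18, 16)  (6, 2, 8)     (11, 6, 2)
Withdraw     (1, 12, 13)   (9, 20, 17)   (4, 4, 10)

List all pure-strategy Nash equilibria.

(Accommodate, Moderate, Aggressive): Entrant can switch to Accommodate (11 → 19). Not NE.
(Accommodate, Moderate, Moderate): Incumbent gets 18, best alternative 1; Entrant gets 18, best alternative 6; Second Entrant gets 16, best alternative 2. No profitable deviation — NE.
(Accommodate, Passive, Aggressive): Incumbent can switch to Withdraw (3 → 13). Not NE.
(Accommodate, Passive, Moderate): Incumbent can switch to Withdraw (6 → 9). Not NE.
(Accommodate, Accommodate, Aggressive): Incumbent gets 11, best alternative 6; Entrant gets 19, best alternative 11; Second Entrant gets 12, best alternative 2. No profitable deviation — NE.
(Accommodate, Accommodate, Moderate): Entrant can switch to Moderate (6 → 18). Not NE.
(Withdraw, Moderate, Aggressive): Incumbent can switch to Accommodate (1 → 17). Not NE.
(Withdraw, Moderate, Moderate): Incumbent can switch to Accommodate (1 → 18). Not NE.
(Withdraw, Passive, Aggressive): Entrant can switch to Moderate (9 → 17). Not NE.
(Withdraw, Passive, Moderate): Incumbent gets 9, best alternative 6; Entrant gets 20, best alternative 12; Second Entrant gets 17, best alternative 7. No profitable deviation — NE.
(Withdraw, Accommodate, Aggressive): Incumbent can switch to Accommodate (6 → 11). Not NE.
(The remaining 1 profile has a profitable deviation by the same check.)

The pure Nash equilibria are (Accommodate, Moderate, Moderate); (Accommodate, Accommodate, Aggressive); (Withdraw, Passive, Moderate).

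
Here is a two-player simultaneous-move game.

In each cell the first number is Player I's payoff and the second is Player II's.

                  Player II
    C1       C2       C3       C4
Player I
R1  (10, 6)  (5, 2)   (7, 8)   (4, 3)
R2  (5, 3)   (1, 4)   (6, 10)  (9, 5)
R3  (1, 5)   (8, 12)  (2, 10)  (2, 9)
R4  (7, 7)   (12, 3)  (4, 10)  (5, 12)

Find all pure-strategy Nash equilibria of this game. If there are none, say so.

Pure NE: (R1, C3)

Player I against C1: payoffs 10, 5, 1, 7 → best response R1.
Player I against C2: payoffs 5, 1, 8, 12 → best response R4.
Player I against C3: payoffs 7, 6, 2, 4 → best response R1.
Player I against C4: payoffs 4, 9, 2, 5 → best response R2.
Player II against R1: payoffs 6, 2, 8, 3 → best response C3.
Player II against R2: payoffs 3, 4, 10, 5 → best response C3.
Player II against R3: payoffs 5, 12, 10, 9 → best response C2.
Player II against R4: payoffs 7, 3, 10, 12 → best response C4.
Mutual best responses: (R1, C3).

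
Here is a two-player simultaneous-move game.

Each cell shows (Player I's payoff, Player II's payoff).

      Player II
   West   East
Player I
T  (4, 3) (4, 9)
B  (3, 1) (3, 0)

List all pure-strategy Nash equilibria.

The unique pure-strategy Nash equilibrium is (T, East).

For each player, find the best response to each opponent profile; mutual best responses are the pure NE.
Player I against West: payoffs 4, 3 → best response T.
Player I against East: payoffs 4, 3 → best response T.
Player II against T: payoffs 3, 9 → best response East.
Player II against B: payoffs 1, 0 → best response West.
Mutual best responses: (T, East).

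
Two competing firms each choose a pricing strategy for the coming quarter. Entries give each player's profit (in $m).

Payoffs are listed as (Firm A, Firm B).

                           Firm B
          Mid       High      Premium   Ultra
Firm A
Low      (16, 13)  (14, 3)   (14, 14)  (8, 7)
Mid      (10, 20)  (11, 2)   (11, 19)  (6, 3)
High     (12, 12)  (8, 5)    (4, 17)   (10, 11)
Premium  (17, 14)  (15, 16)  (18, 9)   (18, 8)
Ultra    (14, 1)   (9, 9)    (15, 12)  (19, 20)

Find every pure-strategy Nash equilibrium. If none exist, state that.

The pure Nash equilibria are (Premium, High) and (Ultra, Ultra).

Firm A against Mid: payoffs 16, 10, 12, 17, 14 → best response Premium.
Firm A against High: payoffs 14, 11, 8, 15, 9 → best response Premium.
Firm A against Premium: payoffs 14, 11, 4, 18, 15 → best response Premium.
Firm A against Ultra: payoffs 8, 6, 10, 18, 19 → best response Ultra.
Firm B against Low: payoffs 13, 3, 14, 7 → best response Premium.
Firm B against Mid: payoffs 20, 2, 19, 3 → best response Mid.
Firm B against High: payoffs 12, 5, 17, 11 → best response Premium.
Firm B against Premium: payoffs 14, 16, 9, 8 → best response High.
Firm B against Ultra: payoffs 1, 9, 12, 20 → best response Ultra.
Mutual best responses: (Premium, High); (Ultra, Ultra).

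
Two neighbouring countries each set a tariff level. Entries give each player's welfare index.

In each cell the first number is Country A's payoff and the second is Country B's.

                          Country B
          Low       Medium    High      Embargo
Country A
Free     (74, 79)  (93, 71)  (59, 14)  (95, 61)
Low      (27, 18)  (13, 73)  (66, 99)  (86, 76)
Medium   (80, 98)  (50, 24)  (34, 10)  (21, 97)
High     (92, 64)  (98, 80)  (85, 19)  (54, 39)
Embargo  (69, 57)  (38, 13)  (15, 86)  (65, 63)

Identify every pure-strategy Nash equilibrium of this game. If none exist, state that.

(Free, Low): Country A can switch to Medium (74 → 80). Not NE.
(Free, Medium): Country A can switch to High (93 → 98). Not NE.
(Free, High): Country A can switch to Low (59 → 66). Not NE.
(Free, Embargo): Country B can switch to Low (61 → 79). Not NE.
(Low, Low): Country A can switch to Free (27 → 74). Not NE.
(Low, Medium): Country A can switch to Free (13 → 93). Not NE.
(Low, High): Country A can switch to High (66 → 85). Not NE.
(Low, Embargo): Country A can switch to Free (86 → 95). Not NE.
(High, Medium): Country A gets 98, best alternative 93; Country B gets 80, best alternative 64. No profitable deviation — NE.
(The remaining 11 profiles each have a profitable deviation by the same check.)

The unique pure-strategy Nash equilibrium is (High, Medium).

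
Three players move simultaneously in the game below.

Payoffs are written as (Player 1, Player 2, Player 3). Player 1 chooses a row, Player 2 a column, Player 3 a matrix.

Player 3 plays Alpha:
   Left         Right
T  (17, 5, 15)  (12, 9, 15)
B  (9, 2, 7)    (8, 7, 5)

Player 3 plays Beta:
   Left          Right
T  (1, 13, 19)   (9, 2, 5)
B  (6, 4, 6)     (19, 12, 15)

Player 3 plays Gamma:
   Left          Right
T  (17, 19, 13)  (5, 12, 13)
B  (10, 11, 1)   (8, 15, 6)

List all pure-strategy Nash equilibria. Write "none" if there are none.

For each player, find the best response to each opponent profile; mutual best responses are the pure NE.
Player 1 against (Left, Alpha): payoffs 17, 9 → best response T.
Player 1 against (Left, Beta): payoffs 1, 6 → best response B.
Player 1 against (Left, Gamma): payoffs 17, 10 → best response T.
Player 1 against (Right, Alpha): payoffs 12, 8 → best response T.
Player 1 against (Right, Beta): payoffs 9, 19 → best response B.
Player 1 against (Right, Gamma): payoffs 5, 8 → best response B.
Player 2 against (T, Alpha): payoffs 5, 9 → best response Right.
Player 2 against (T, Beta): payoffs 13, 2 → best response Left.
Player 2 against (T, Gamma): payoffs 19, 12 → best response Left.
Player 2 against (B, Alpha): payoffs 2, 7 → best response Right.
Player 2 against (B, Beta): payoffs 4, 12 → best response Right.
Player 2 against (B, Gamma): payoffs 11, 15 → best response Right.
Player 3 against (T, Left): payoffs 15, 19, 13 → best response Beta.
Player 3 against (T, Right): payoffs 15, 5, 13 → best response Alpha.
Player 3 against (B, Left): payoffs 7, 6, 1 → best response Alpha.
Player 3 against (B, Right): payoffs 5, 15, 6 → best response Beta.
Mutual best responses: (T, Right, Alpha); (B, Right, Beta).

Pure-strategy Nash equilibria: (T, Right, Alpha) and (B, Right, Beta)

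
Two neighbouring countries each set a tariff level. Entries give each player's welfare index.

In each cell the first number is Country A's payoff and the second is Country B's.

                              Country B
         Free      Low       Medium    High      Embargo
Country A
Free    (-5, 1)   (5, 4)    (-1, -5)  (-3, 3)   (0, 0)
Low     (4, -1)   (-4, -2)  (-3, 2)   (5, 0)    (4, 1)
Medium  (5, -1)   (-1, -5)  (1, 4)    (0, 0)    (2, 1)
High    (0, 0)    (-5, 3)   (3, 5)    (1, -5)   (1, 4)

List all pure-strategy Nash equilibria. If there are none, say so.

Pure-strategy Nash equilibria: (Free, Low) and (High, Medium)

(Free, Free): Country A can switch to Low (-5 → 4). Not NE.
(Free, Low): Country A gets 5, best alternative -1; Country B gets 4, best alternative 3. No profitable deviation — NE.
(Free, Medium): Country A can switch to Medium (-1 → 1). Not NE.
(Free, High): Country A can switch to Low (-3 → 5). Not NE.
(Free, Embargo): Country A can switch to Low (0 → 4). Not NE.
(Low, Free): Country A can switch to Medium (4 → 5). Not NE.
(Low, Low): Country A can switch to Free (-4 → 5). Not NE.
(Low, Medium): Country A can switch to Free (-3 → -1). Not NE.
(Low, High): Country B can switch to Medium (0 → 2). Not NE.
(Low, Embargo): Country B can switch to Medium (1 → 2). Not NE.
(Medium, Free): Country B can switch to Medium (-1 → 4). Not NE.
(Medium, Low): Country A can switch to Free (-1 → 5). Not NE.
(Medium, Medium): Country A can switch to High (1 → 3). Not NE.
(High, Medium): Country A gets 3, best alternative 1; Country B gets 5, best alternative 4. No profitable deviation — NE.
(The remaining 6 profiles each have a profitable deviation by the same check.)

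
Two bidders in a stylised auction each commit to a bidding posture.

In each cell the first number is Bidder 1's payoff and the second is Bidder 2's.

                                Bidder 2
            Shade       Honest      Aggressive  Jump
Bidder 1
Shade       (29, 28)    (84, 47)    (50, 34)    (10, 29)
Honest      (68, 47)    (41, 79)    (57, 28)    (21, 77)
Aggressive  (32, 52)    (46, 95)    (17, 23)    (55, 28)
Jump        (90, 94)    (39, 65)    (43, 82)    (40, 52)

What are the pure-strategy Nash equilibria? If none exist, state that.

Pure-strategy Nash equilibria: (Shade, Honest), (Jump, Shade)

Check each profile: it is a Nash equilibrium iff no player can strictly gain by switching unilaterally.
(Shade, Shade): Bidder 1 can switch to Honest (29 → 68). Not NE.
(Shade, Honest): Bidder 1 gets 84, best alternative 46; Bidder 2 gets 47, best alternative 34. No profitable deviation — NE.
(Shade, Aggressive): Bidder 1 can switch to Honest (50 → 57). Not NE.
(Shade, Jump): Bidder 1 can switch to Honest (10 → 21). Not NE.
(Honest, Shade): Bidder 1 can switch to Jump (68 → 90). Not NE.
(Honest, Honest): Bidder 1 can switch to Shade (41 → 84). Not NE.
(Honest, Aggressive): Bidder 2 can switch to Shade (28 → 47). Not NE.
(Honest, Jump): Bidder 1 can switch to Aggressive (21 → 55). Not NE.
(Aggressive, Shade): Bidder 1 can switch to Honest (32 → 68). Not NE.
(Aggressive, Honest): Bidder 1 can switch to Shade (46 → 84). Not NE.
(Aggressive, Aggressive): Bidder 1 can switch to Shade (17 → 50). Not NE.
(Jump, Shade): Bidder 1 gets 90, best alternative 68; Bidder 2 gets 94, best alternative 82. No profitable deviation — NE.
(The remaining 4 profiles each have a profitable deviation by the same check.)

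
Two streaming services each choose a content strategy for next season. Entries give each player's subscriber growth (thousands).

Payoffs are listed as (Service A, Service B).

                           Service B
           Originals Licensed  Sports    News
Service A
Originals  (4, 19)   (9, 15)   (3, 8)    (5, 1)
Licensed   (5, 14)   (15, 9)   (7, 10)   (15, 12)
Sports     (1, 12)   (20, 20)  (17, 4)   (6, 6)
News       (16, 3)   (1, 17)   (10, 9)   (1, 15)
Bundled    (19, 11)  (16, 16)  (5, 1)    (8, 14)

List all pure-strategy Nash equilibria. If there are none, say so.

(Sports, Licensed)

Service A against Originals: payoffs 4, 5, 1, 16, 19 → best response Bundled.
Service A against Licensed: payoffs 9, 15, 20, 1, 16 → best response Sports.
Service A against Sports: payoffs 3, 7, 17, 10, 5 → best response Sports.
Service A against News: payoffs 5, 15, 6, 1, 8 → best response Licensed.
Service B against Originals: payoffs 19, 15, 8, 1 → best response Originals.
Service B against Licensed: payoffs 14, 9, 10, 12 → best response Originals.
Service B against Sports: payoffs 12, 20, 4, 6 → best response Licensed.
Service B against News: payoffs 3, 17, 9, 15 → best response Licensed.
Service B against Bundled: payoffs 11, 16, 1, 14 → best response Licensed.
Mutual best responses: (Sports, Licensed).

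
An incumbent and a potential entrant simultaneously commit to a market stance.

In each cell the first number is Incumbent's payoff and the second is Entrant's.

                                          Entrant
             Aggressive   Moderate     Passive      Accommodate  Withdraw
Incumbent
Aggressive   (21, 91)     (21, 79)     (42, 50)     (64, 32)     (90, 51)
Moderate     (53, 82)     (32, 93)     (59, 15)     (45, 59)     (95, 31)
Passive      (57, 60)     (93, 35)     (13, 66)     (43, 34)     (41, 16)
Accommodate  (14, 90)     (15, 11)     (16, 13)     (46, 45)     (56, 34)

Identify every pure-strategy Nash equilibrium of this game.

This game has no pure Nash equilibrium.

Incumbent against Aggressive: payoffs 21, 53, 57, 14 → best response Passive.
Incumbent against Moderate: payoffs 21, 32, 93, 15 → best response Passive.
Incumbent against Passive: payoffs 42, 59, 13, 16 → best response Moderate.
Incumbent against Accommodate: payoffs 64, 45, 43, 46 → best response Aggressive.
Incumbent against Withdraw: payoffs 90, 95, 41, 56 → best response Moderate.
Entrant against Aggressive: payoffs 91, 79, 50, 32, 51 → best response Aggressive.
Entrant against Moderate: payoffs 82, 93, 15, 59, 31 → best response Moderate.
Entrant against Passive: payoffs 60, 35, 66, 34, 16 → best response Passive.
Entrant against Accommodate: payoffs 90, 11, 13, 45, 34 → best response Aggressive.
No profile is a mutual best response for all players.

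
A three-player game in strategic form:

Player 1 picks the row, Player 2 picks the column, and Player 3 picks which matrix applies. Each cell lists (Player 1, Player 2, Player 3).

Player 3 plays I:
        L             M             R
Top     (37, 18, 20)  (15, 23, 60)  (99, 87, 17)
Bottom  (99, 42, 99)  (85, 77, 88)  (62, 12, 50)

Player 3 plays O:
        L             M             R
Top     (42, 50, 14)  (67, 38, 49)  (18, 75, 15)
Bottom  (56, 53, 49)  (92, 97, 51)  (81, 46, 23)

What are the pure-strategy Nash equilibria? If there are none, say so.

(Top, R, I), (Bottom, M, I)

(Top, L, I): Player 1 can switch to Bottom (37 → 99). Not NE.
(Top, L, O): Player 1 can switch to Bottom (42 → 56). Not NE.
(Top, M, I): Player 1 can switch to Bottom (15 → 85). Not NE.
(Top, M, O): Player 1 can switch to Bottom (67 → 92). Not NE.
(Top, R, I): Player 1 gets 99, best alternative 62; Player 2 gets 87, best alternative 23; Player 3 gets 17, best alternative 15. No profitable deviation — NE.
(Top, R, O): Player 1 can switch to Bottom (18 → 81). Not NE.
(Bottom, L, I): Player 2 can switch to M (42 → 77). Not NE.
(Bottom, L, O): Player 2 can switch to M (53 → 97). Not NE.
(Bottom, M, I): Player 1 gets 85, best alternative 15; Player 2 gets 77, best alternative 42; Player 3 gets 88, best alternative 51. No profitable deviation — NE.
(Bottom, M, O): Player 3 can switch to I (51 → 88). Not NE.
(Bottom, R, I): Player 1 can switch to Top (62 → 99). Not NE.
(Bottom, R, O): Player 2 can switch to L (46 → 53). Not NE.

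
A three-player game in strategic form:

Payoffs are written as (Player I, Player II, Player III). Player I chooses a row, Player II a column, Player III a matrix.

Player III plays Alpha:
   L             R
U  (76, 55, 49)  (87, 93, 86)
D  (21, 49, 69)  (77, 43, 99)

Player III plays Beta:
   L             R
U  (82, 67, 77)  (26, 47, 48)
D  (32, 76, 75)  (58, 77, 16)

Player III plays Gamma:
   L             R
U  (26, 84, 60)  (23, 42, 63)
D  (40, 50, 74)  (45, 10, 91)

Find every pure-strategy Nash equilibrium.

Pure-strategy Nash equilibria: (U, L, Beta) and (U, R, Alpha)

For each player, find the best response to each opponent profile; mutual best responses are the pure NE.
Player I against (L, Alpha): payoffs 76, 21 → best response U.
Player I against (L, Beta): payoffs 82, 32 → best response U.
Player I against (L, Gamma): payoffs 26, 40 → best response D.
Player I against (R, Alpha): payoffs 87, 77 → best response U.
Player I against (R, Beta): payoffs 26, 58 → best response D.
Player I against (R, Gamma): payoffs 23, 45 → best response D.
Player II against (U, Alpha): payoffs 55, 93 → best response R.
Player II against (U, Beta): payoffs 67, 47 → best response L.
Player II against (U, Gamma): payoffs 84, 42 → best response L.
Player II against (D, Alpha): payoffs 49, 43 → best response L.
Player II against (D, Beta): payoffs 76, 77 → best response R.
Player II against (D, Gamma): payoffs 50, 10 → best response L.
Player III against (U, L): payoffs 49, 77, 60 → best response Beta.
Player III against (U, R): payoffs 86, 48, 63 → best response Alpha.
Player III against (D, L): payoffs 69, 75, 74 → best response Beta.
Player III against (D, R): payoffs 99, 16, 91 → best response Alpha.
Mutual best responses: (U, L, Beta); (U, R, Alpha).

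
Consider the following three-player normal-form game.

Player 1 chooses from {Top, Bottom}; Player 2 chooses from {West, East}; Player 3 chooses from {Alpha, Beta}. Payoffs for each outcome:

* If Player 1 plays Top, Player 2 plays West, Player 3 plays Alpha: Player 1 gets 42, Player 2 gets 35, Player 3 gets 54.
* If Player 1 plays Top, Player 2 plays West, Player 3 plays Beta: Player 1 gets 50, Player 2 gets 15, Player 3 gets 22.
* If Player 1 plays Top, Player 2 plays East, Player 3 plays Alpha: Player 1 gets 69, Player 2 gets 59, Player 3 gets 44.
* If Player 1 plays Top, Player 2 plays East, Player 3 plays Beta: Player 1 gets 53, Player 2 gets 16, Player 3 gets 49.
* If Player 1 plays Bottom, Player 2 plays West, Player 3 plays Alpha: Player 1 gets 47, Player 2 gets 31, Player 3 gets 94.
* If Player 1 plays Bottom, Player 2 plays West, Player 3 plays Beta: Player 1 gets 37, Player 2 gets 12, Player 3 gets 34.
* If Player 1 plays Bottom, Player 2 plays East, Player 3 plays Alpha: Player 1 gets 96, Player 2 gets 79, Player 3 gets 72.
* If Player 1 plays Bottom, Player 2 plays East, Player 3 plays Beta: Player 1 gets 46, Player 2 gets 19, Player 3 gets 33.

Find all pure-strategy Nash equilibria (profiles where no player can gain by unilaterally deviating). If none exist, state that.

The pure Nash equilibria are (Top, East, Beta) and (Bottom, East, Alpha).

(Top, West, Alpha): Player 1 can switch to Bottom (42 → 47). Not NE.
(Top, West, Beta): Player 2 can switch to East (15 → 16). Not NE.
(Top, East, Alpha): Player 1 can switch to Bottom (69 → 96). Not NE.
(Top, East, Beta): Player 1 gets 53, best alternative 46; Player 2 gets 16, best alternative 15; Player 3 gets 49, best alternative 44. No profitable deviation — NE.
(Bottom, West, Alpha): Player 2 can switch to East (31 → 79). Not NE.
(Bottom, West, Beta): Player 1 can switch to Top (37 → 50). Not NE.
(Bottom, East, Alpha): Player 1 gets 96, best alternative 69; Player 2 gets 79, best alternative 31; Player 3 gets 72, best alternative 33. No profitable deviation — NE.
(Bottom, East, Beta): Player 1 can switch to Top (46 → 53). Not NE.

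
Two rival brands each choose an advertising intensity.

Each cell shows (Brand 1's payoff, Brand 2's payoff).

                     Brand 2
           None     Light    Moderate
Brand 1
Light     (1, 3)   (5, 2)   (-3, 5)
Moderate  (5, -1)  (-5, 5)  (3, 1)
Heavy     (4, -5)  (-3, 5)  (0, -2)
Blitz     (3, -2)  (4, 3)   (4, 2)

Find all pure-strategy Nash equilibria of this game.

(Light, None): Brand 1 can switch to Moderate (1 → 5). Not NE.
(Light, Light): Brand 2 can switch to None (2 → 3). Not NE.
(Light, Moderate): Brand 1 can switch to Moderate (-3 → 3). Not NE.
(Moderate, None): Brand 2 can switch to Light (-1 → 5). Not NE.
(Moderate, Light): Brand 1 can switch to Light (-5 → 5). Not NE.
(Moderate, Moderate): Brand 1 can switch to Blitz (3 → 4). Not NE.
(Heavy, None): Brand 1 can switch to Moderate (4 → 5). Not NE.
(Heavy, Light): Brand 1 can switch to Light (-3 → 5). Not NE.
(Heavy, Moderate): Brand 1 can switch to Moderate (0 → 3). Not NE.
(Blitz, None): Brand 1 can switch to Moderate (3 → 5). Not NE.
(Blitz, Light): Brand 1 can switch to Light (4 → 5). Not NE.
(Blitz, Moderate): Brand 2 can switch to Light (2 → 3). Not NE.

none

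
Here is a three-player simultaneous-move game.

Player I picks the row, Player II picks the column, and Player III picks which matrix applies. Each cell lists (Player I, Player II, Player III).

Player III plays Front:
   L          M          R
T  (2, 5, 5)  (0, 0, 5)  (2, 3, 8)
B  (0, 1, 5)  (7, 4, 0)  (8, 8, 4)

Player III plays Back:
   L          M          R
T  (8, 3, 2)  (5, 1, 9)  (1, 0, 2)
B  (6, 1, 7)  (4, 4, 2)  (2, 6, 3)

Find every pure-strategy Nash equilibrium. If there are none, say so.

Check each profile: it is a Nash equilibrium iff no player can strictly gain by switching unilaterally.
(T, L, Front): Player I gets 2, best alternative 0; Player II gets 5, best alternative 3; Player III gets 5, best alternative 2. No profitable deviation — NE.
(T, L, Back): Player III can switch to Front (2 → 5). Not NE.
(T, M, Front): Player I can switch to B (0 → 7). Not NE.
(T, M, Back): Player II can switch to L (1 → 3). Not NE.
(T, R, Front): Player I can switch to B (2 → 8). Not NE.
(T, R, Back): Player I can switch to B (1 → 2). Not NE.
(B, L, Front): Player I can switch to T (0 → 2). Not NE.
(B, L, Back): Player I can switch to T (6 → 8). Not NE.
(B, M, Front): Player II can switch to R (4 → 8). Not NE.
(B, M, Back): Player I can switch to T (4 → 5). Not NE.
(B, R, Front): Player I gets 8, best alternative 2; Player II gets 8, best alternative 4; Player III gets 4, best alternative 3. No profitable deviation — NE.
(B, R, Back): Player III can switch to Front (3 → 4). Not NE.

The pure Nash equilibria are (T, L, Front), (B, R, Front).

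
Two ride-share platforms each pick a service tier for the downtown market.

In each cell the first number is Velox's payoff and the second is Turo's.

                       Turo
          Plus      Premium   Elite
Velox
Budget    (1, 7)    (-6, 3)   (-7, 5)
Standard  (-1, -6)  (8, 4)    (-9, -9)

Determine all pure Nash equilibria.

Mark each player's best response to every combination of opponents' strategies; a profile where every player is best-responding is a pure Nash equilibrium.
Velox against Plus: payoffs 1, -1 → best response Budget.
Velox against Premium: payoffs -6, 8 → best response Standard.
Velox against Elite: payoffs -7, -9 → best response Budget.
Turo against Budget: payoffs 7, 3, 5 → best response Plus.
Turo against Standard: payoffs -6, 4, -9 → best response Premium.
Mutual best responses: (Budget, Plus); (Standard, Premium).

Pure-strategy Nash equilibria: (Budget, Plus), (Standard, Premium)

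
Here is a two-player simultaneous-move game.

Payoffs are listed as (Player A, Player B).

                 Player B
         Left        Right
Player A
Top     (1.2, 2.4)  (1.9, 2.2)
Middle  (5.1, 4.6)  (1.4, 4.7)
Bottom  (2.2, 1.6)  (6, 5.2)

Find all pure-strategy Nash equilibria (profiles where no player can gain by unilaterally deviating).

Player A against Left: payoffs 1.2, 5.1, 2.2 → best response Middle.
Player A against Right: payoffs 1.9, 1.4, 6 → best response Bottom.
Player B against Top: payoffs 2.4, 2.2 → best response Left.
Player B against Middle: payoffs 4.6, 4.7 → best response Right.
Player B against Bottom: payoffs 1.6, 5.2 → best response Right.
Mutual best responses: (Bottom, Right).

(Bottom, Right)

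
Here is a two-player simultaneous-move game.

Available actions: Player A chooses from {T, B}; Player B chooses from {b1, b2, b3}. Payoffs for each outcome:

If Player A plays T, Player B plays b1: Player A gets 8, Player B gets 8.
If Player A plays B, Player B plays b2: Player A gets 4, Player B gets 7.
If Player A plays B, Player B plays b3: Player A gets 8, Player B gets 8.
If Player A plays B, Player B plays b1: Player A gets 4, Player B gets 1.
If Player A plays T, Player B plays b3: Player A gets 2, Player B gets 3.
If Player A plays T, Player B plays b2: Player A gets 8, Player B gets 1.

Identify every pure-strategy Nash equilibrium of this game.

For each strategy profile, look for a profitable unilateral deviation.
(T, b1): Player A gets 8, best alternative 4; Player B gets 8, best alternative 3. No profitable deviation — NE.
(T, b2): Player B can switch to b1 (1 → 8). Not NE.
(T, b3): Player A can switch to B (2 → 8). Not NE.
(B, b1): Player A can switch to T (4 → 8). Not NE.
(B, b2): Player A can switch to T (4 → 8). Not NE.
(B, b3): Player A gets 8, best alternative 2; Player B gets 8, best alternative 7. No profitable deviation — NE.

The pure Nash equilibria are (T, b1); (B, b3).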